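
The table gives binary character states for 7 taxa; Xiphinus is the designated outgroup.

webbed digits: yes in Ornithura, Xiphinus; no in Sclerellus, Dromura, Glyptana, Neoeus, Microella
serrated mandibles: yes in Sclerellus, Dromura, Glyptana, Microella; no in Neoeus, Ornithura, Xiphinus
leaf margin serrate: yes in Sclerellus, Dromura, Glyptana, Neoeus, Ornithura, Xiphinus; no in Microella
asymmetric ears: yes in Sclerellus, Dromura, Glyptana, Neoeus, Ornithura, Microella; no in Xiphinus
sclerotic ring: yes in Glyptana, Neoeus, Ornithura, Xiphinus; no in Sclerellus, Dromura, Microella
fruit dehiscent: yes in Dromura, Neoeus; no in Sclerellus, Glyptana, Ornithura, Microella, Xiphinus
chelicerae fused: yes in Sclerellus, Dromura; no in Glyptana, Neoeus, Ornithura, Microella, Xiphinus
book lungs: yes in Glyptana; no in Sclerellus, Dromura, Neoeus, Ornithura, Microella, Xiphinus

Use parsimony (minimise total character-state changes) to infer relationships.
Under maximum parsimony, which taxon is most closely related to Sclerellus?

Character polarity is set by the outgroup: the derived state is whichever differs from the outgroup's state, so for webbed digits, leaf margin serrate, sclerotic ring the derived state is 'no', and for the remaining characters it is 'yes'.
webbed digits (derived state 'no') is shared by Dromura, Glyptana, Microella, Neoeus, and Sclerellus — a synapomorphy uniting that clade.
serrated mandibles: derived state 'yes' in Dromura, Glyptana, Microella, and Sclerellus only — synapomorphy for {Dromura, Glyptana, Microella, Sclerellus}.
leaf margin serrate: derived state 'no' in Microella only — an autapomorphy, so it tells us nothing about relationships among taxa.
All ingroup taxa share the derived state 'yes' for asymmetric ears; it defines the ingroup but does not resolve relationships within it.
Only Dromura, Microella, and Sclerellus show the derived state 'no' for sclerotic ring, supporting them as a clade.
fruit dehiscent (state 'yes') occurs in Dromura and Neoeus but conflicts with the nesting implied by the other characters — most parsimoniously interpreted as homoplasy.
chelicerae fused: derived state 'yes' in Dromura and Sclerellus only — synapomorphy for {Dromura, Sclerellus}.
book lungs: derived state 'yes' in Glyptana only — an autapomorphy, so it tells us nothing about relationships among taxa.
Most parsimonious ingroup topology: (Ornithura,((Glyptana,((Sclerellus,Dromura),Microella)),Neoeus)).
Sclerellus and Dromura form a cherry on this tree, so they are sister taxa.

Dromura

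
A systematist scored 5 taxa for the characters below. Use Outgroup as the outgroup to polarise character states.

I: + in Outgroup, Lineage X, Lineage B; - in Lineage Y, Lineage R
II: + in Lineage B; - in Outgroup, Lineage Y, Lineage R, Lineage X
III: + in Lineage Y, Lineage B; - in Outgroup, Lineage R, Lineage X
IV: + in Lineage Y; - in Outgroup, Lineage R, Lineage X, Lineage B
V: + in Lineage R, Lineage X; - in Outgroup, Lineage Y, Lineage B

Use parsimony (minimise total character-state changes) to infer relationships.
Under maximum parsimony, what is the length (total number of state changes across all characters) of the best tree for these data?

6

Character polarity is set by the outgroup: the derived state is whichever differs from the outgroup's state, so for I the derived state is '-', and for the remaining characters it is '+'.
I groups Lineage R and Lineage Y, which is incompatible with the clades supported by the remaining characters; treating it as convergent (homoplasy) costs fewer steps than any alternative tree.
II (derived state '+') is unique to Lineage B (autapomorphy; uninformative for grouping).
III (derived state '+') is shared by Lineage B and Lineage Y — a synapomorphy uniting that clade.
IV (derived state '+') is unique to Lineage Y (autapomorphy; uninformative for grouping).
Only Lineage R and Lineage X show the derived state '+' for V, supporting them as a clade.
Most parsimonious ingroup topology: ((Lineage Y,Lineage B),(Lineage R,Lineage X)).
Changes per character on this tree: I: 2; II: 1; III: 1; IV: 1; V: 1.
Total = 6.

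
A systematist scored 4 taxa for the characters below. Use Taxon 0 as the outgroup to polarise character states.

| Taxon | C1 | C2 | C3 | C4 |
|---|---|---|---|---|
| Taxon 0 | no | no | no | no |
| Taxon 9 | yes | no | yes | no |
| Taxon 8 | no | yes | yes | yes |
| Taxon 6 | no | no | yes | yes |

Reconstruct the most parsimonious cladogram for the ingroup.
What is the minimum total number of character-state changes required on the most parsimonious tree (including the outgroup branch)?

The outgroup has state 'no' for every character, so 'yes' is the derived state throughout.
C1: derived state 'yes' in Taxon 9 only — an autapomorphy, so it tells us nothing about relationships among taxa.
C2: derived state 'yes' in Taxon 8 only — an autapomorphy, so it tells us nothing about relationships among taxa.
All ingroup taxa share the derived state 'yes' for C3; it defines the ingroup but does not resolve relationships within it.
C4: derived state 'yes' in Taxon 6 and Taxon 8 only — synapomorphy for {Taxon 6, Taxon 8}.
Most parsimonious ingroup topology: (Taxon 9,(Taxon 8,Taxon 6)).
Changes per character on this tree: C1: 1; C2: 1; C3: 1; C4: 1.
Total = 4.

4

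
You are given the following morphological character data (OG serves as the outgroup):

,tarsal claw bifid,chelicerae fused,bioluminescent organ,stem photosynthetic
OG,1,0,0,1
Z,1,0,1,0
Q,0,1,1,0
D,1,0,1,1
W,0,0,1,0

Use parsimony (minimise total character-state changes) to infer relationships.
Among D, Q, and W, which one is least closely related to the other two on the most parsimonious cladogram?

Character polarity is set by the outgroup: the derived state is whichever differs from the outgroup's state, so for tarsal claw bifid, stem photosynthetic the derived state is '0', and for the remaining characters it is '1'.
Only Q and W show the derived state '0' for tarsal claw bifid, supporting them as a clade.
chelicerae fused (derived state '1') is unique to Q (autapomorphy; uninformative for grouping).
bioluminescent organ (derived state '1') is shared by all ingroup taxa — unites the whole ingroup.
stem photosynthetic (derived state '0') is shared by Q, W, and Z — a synapomorphy uniting that clade.
Most parsimonious ingroup topology: ((Z,(Q,W)),D).
Q and W share a more recent common ancestor with each other than either does with D, so D is the least closely related of the three.

D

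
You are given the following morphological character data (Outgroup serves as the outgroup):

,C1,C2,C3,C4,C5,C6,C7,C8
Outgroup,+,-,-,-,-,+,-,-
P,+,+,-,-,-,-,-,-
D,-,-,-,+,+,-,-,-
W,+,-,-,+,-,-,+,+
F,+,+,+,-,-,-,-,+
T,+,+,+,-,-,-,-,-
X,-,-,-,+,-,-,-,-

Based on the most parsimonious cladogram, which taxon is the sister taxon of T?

F

Character polarity is set by the outgroup: the derived state is whichever differs from the outgroup's state, so for C1, C6 the derived state is '-', and for the remaining characters it is '+'.
Only D and X show the derived state '-' for C1, supporting them as a clade.
C2: derived state '+' in F, P, and T only — synapomorphy for {F, P, T}.
C3: derived state '+' in F and T only — synapomorphy for {F, T}.
Only D, W, and X show the derived state '+' for C4, supporting them as a clade.
C5: derived state '+' in D only — an autapomorphy, so it tells us nothing about relationships among taxa.
All ingroup taxa share the derived state '-' for C6; it defines the ingroup but does not resolve relationships within it.
C7: derived state '+' in W only — an autapomorphy, so it tells us nothing about relationships among taxa.
C8 (state '+') occurs in F and W but conflicts with the nesting implied by the other characters — most parsimoniously interpreted as homoplasy.
Most parsimonious ingroup topology: ((P,(F,T)),((D,X),W)).
T and F form a cherry on this tree, so they are sister taxa.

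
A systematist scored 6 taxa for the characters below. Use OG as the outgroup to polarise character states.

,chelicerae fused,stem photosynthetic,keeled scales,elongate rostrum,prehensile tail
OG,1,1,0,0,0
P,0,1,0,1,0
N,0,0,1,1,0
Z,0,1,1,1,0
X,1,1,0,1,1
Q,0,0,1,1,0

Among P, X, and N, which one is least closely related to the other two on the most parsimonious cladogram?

Character polarity is set by the outgroup: the derived state is whichever differs from the outgroup's state, so for chelicerae fused, stem photosynthetic the derived state is '0', and for the remaining characters it is '1'.
Only N, P, Q, and Z show the derived state '0' for chelicerae fused, supporting them as a clade.
Only N and Q show the derived state '0' for stem photosynthetic, supporting them as a clade.
keeled scales: derived state '1' in N, Q, and Z only — synapomorphy for {N, Q, Z}.
All ingroup taxa share the derived state '1' for elongate rostrum; it defines the ingroup but does not resolve relationships within it.
prehensile tail: derived state '1' in X only — an autapomorphy, so it tells us nothing about relationships among taxa.
Most parsimonious ingroup topology: ((((N,Q),Z),P),X).
P and N share a more recent common ancestor with each other than either does with X, so X is the least closely related of the three.

X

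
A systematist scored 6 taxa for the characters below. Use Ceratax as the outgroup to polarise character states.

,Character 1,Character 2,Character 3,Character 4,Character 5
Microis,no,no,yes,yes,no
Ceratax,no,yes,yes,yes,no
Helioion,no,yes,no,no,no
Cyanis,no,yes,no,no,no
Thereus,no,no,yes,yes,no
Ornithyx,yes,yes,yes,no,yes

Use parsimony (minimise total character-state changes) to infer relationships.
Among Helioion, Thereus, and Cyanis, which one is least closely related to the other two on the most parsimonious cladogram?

Thereus

Character polarity is set by the outgroup: the derived state is whichever differs from the outgroup's state, so for Character 2, Character 3, Character 4 the derived state is 'no', and for the remaining characters it is 'yes'.
Character 1 (derived state 'yes') is unique to Ornithyx (autapomorphy; uninformative for grouping).
Only Microis and Thereus show the derived state 'no' for Character 2, supporting them as a clade.
Character 3: derived state 'no' in Cyanis and Helioion only — synapomorphy for {Cyanis, Helioion}.
Only Cyanis, Helioion, and Ornithyx show the derived state 'no' for Character 4, supporting them as a clade.
Character 5 (derived state 'yes') is unique to Ornithyx (autapomorphy; uninformative for grouping).
Most parsimonious ingroup topology: ((Microis,Thereus),((Helioion,Cyanis),Ornithyx)).
Helioion and Cyanis share a more recent common ancestor with each other than either does with Thereus, so Thereus is the least closely related of the three.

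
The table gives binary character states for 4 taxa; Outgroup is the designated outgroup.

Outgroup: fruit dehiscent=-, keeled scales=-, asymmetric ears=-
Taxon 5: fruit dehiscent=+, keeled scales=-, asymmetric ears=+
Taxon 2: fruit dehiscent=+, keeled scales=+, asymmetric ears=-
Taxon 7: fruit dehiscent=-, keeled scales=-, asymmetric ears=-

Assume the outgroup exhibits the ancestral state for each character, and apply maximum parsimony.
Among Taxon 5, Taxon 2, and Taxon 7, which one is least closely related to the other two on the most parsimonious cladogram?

Taxon 7

The outgroup has state '-' for every character, so '+' is the derived state throughout.
Only Taxon 2 and Taxon 5 show the derived state '+' for fruit dehiscent, supporting them as a clade.
keeled scales: derived state '+' in Taxon 2 only — an autapomorphy, so it tells us nothing about relationships among taxa.
asymmetric ears: derived state '+' in Taxon 5 only — an autapomorphy, so it tells us nothing about relationships among taxa.
Most parsimonious ingroup topology: ((Taxon 5,Taxon 2),Taxon 7).
Taxon 2 and Taxon 5 share a more recent common ancestor with each other than either does with Taxon 7, so Taxon 7 is the least closely related of the three.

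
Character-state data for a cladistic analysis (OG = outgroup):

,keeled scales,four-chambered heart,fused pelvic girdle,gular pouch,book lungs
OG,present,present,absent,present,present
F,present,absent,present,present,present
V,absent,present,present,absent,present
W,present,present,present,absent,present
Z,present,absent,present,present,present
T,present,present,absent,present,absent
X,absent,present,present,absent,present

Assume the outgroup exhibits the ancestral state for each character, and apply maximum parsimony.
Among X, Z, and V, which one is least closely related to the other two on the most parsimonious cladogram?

Character polarity is set by the outgroup: the derived state is whichever differs from the outgroup's state, so for keeled scales, four-chambered heart, gular pouch, book lungs the derived state is 'absent', and for the remaining characters it is 'present'.
keeled scales (derived state 'absent') is shared by V and X — a synapomorphy uniting that clade.
Only F and Z show the derived state 'absent' for four-chambered heart, supporting them as a clade.
fused pelvic girdle: derived state 'present' in F, V, W, X, and Z only — synapomorphy for {F, V, W, X, Z}.
gular pouch: derived state 'absent' in V, W, and X only — synapomorphy for {V, W, X}.
book lungs: derived state 'absent' in T only — an autapomorphy, so it tells us nothing about relationships among taxa.
Most parsimonious ingroup topology: (((F,Z),((V,X),W)),T).
X and V share a more recent common ancestor with each other than either does with Z, so Z is the least closely related of the three.

Z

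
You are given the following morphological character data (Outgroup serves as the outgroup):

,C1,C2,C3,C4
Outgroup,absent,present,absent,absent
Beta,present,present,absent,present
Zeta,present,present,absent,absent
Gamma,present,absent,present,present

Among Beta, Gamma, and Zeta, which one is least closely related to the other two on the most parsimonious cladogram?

Character polarity is set by the outgroup: the derived state is whichever differs from the outgroup's state, so for C2 the derived state is 'absent', and for the remaining characters it is 'present'.
All ingroup taxa share the derived state 'present' for C1; it defines the ingroup but does not resolve relationships within it.
C2 (derived state 'absent') is unique to Gamma (autapomorphy; uninformative for grouping).
C3 (derived state 'present') is unique to Gamma (autapomorphy; uninformative for grouping).
C4: derived state 'present' in Beta and Gamma only — synapomorphy for {Beta, Gamma}.
Most parsimonious ingroup topology: ((Beta,Gamma),Zeta).
Beta and Gamma share a more recent common ancestor with each other than either does with Zeta, so Zeta is the least closely related of the three.

Zeta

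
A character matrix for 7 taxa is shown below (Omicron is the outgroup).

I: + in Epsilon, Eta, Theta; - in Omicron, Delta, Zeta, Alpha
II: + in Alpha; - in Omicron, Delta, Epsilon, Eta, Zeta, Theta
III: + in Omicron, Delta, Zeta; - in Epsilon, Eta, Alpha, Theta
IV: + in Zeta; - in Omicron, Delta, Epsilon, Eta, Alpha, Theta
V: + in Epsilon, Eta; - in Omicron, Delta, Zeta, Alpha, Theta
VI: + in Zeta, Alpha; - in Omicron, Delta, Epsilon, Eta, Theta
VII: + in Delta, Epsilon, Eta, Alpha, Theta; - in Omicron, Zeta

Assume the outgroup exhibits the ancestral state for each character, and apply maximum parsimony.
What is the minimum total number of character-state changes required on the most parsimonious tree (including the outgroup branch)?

Character polarity is set by the outgroup: the derived state is whichever differs from the outgroup's state, so for III the derived state is '-', and for the remaining characters it is '+'.
I: derived state '+' in Epsilon, Eta, and Theta only — synapomorphy for {Epsilon, Eta, Theta}.
II (derived state '+') is unique to Alpha (autapomorphy; uninformative for grouping).
Only Alpha, Epsilon, Eta, and Theta show the derived state '-' for III, supporting them as a clade.
IV (derived state '+') is unique to Zeta (autapomorphy; uninformative for grouping).
V: derived state '+' in Epsilon and Eta only — synapomorphy for {Epsilon, Eta}.
VI groups Alpha and Zeta, which is incompatible with the clades supported by the remaining characters; treating it as convergent (homoplasy) costs fewer steps than any alternative tree.
Only Alpha, Delta, Epsilon, Eta, and Theta show the derived state '+' for VII, supporting them as a clade.
Most parsimonious ingroup topology: ((Delta,(((Epsilon,Eta),Theta),Alpha)),Zeta).
Changes per character on this tree: I: 1; II: 1; III: 1; IV: 1; V: 1; VI: 2; VII: 1.
Total = 8.

8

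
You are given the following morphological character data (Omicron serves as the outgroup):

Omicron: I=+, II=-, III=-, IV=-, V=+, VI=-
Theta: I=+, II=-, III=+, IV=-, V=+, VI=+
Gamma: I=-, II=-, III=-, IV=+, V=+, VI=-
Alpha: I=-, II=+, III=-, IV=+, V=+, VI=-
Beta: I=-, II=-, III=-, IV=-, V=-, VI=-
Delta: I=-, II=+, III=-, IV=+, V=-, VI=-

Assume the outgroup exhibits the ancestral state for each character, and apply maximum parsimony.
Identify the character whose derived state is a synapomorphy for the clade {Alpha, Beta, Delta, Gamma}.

Character polarity is set by the outgroup: the derived state is whichever differs from the outgroup's state, so for I, V the derived state is '-', and for the remaining characters it is '+'.
I (derived state '-') is shared by Alpha, Beta, Delta, and Gamma — a synapomorphy uniting that clade.
Only Alpha and Delta show the derived state '+' for II, supporting them as a clade.
III (derived state '+') is unique to Theta (autapomorphy; uninformative for grouping).
IV: derived state '+' in Alpha, Delta, and Gamma only — synapomorphy for {Alpha, Delta, Gamma}.
V (state '-') occurs in Beta and Delta but conflicts with the nesting implied by the other characters — most parsimoniously interpreted as homoplasy.
VI: derived state '+' in Theta only — an autapomorphy, so it tells us nothing about relationships among taxa.
Most parsimonious ingroup topology: (Theta,((Gamma,(Alpha,Delta)),Beta)).
The clade {Alpha, Beta, Delta, Gamma} is supported by I: its derived state '-' occurs in exactly those taxa and in no other taxon (including the outgroup).

I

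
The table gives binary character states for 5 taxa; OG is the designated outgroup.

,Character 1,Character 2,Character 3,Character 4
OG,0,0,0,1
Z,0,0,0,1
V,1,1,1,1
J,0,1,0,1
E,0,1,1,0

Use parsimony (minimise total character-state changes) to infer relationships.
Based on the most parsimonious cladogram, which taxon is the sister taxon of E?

V

Character polarity is set by the outgroup: the derived state is whichever differs from the outgroup's state, so for Character 4 the derived state is '0', and for the remaining characters it is '1'.
Character 1: derived state '1' in V only — an autapomorphy, so it tells us nothing about relationships among taxa.
Character 2 (derived state '1') is shared by E, J, and V — a synapomorphy uniting that clade.
Only E and V show the derived state '1' for Character 3, supporting them as a clade.
Character 4 (derived state '0') is unique to E (autapomorphy; uninformative for grouping).
Most parsimonious ingroup topology: (Z,((V,E),J)).
E and V form a cherry on this tree, so they are sister taxa.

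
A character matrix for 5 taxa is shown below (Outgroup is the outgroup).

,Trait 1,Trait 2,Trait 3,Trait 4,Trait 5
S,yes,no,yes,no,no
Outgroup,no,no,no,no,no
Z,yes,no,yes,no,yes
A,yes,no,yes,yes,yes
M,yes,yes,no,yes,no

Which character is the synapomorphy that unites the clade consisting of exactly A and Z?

Trait 5

The outgroup has state 'no' for every character, so 'yes' is the derived state throughout.
Trait 1 (derived state 'yes') is shared by all ingroup taxa — unites the whole ingroup.
Trait 2: derived state 'yes' in M only — an autapomorphy, so it tells us nothing about relationships among taxa.
Only A, S, and Z show the derived state 'yes' for Trait 3, supporting them as a clade.
Trait 4 groups A and M, which is incompatible with the clades supported by the remaining characters; treating it as convergent (homoplasy) costs fewer steps than any alternative tree.
Only A and Z show the derived state 'yes' for Trait 5, supporting them as a clade.
Most parsimonious ingroup topology: ((S,(A,Z)),M).
The clade {A, Z} is supported by Trait 5: its derived state 'yes' occurs in exactly those taxa and in no other taxon (including the outgroup).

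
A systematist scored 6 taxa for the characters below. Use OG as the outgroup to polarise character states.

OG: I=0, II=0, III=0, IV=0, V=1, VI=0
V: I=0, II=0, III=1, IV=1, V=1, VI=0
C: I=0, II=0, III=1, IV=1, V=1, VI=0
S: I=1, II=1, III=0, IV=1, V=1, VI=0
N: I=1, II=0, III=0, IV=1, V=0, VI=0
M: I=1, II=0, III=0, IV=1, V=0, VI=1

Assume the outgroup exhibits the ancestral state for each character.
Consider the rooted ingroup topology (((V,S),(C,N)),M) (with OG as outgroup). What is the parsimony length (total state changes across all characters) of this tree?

Map each character onto (((V,S),(C,N)),M) (rooted by OG) and count the minimum state changes it requires (Fitch parsimony):
I: 3; II: 1; III: 2; IV: 1; V: 2; VI: 1.
Total tree length = 10.

10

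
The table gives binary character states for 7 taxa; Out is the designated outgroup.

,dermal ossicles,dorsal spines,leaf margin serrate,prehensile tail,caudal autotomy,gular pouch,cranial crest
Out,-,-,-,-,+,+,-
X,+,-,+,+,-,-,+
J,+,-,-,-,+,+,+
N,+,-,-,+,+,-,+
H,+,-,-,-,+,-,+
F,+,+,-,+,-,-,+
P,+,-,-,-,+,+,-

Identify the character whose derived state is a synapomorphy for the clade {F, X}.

Character polarity is set by the outgroup: the derived state is whichever differs from the outgroup's state, so for caudal autotomy, gular pouch the derived state is '-', and for the remaining characters it is '+'.
dermal ossicles (derived state '+') is shared by all ingroup taxa — unites the whole ingroup.
dorsal spines (derived state '+') is unique to F (autapomorphy; uninformative for grouping).
leaf margin serrate: derived state '+' in X only — an autapomorphy, so it tells us nothing about relationships among taxa.
prehensile tail (derived state '+') is shared by F, N, and X — a synapomorphy uniting that clade.
caudal autotomy: derived state '-' in F and X only — synapomorphy for {F, X}.
gular pouch: derived state '-' in F, H, N, and X only — synapomorphy for {F, H, N, X}.
cranial crest (derived state '+') is shared by F, H, J, N, and X — a synapomorphy uniting that clade.
Most parsimonious ingroup topology: (((((X,F),N),H),J),P).
The clade {F, X} is supported by caudal autotomy: its derived state '-' occurs in exactly those taxa and in no other taxon (including the outgroup).

caudal autotomy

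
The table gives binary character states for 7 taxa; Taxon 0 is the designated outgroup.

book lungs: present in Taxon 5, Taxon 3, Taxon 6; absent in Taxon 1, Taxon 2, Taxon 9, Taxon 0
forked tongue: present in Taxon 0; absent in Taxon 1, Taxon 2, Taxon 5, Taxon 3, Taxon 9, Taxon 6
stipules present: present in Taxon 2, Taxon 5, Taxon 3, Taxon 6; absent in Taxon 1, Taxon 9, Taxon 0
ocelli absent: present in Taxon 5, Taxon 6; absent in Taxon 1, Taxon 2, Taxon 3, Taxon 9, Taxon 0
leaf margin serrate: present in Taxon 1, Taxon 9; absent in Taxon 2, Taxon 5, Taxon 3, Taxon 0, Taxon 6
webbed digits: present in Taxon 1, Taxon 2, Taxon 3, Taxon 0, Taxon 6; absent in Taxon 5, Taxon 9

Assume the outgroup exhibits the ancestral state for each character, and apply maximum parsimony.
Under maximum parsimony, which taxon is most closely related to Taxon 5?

Taxon 6

Character polarity is set by the outgroup: the derived state is whichever differs from the outgroup's state, so for forked tongue, webbed digits the derived state is 'absent', and for the remaining characters it is 'present'.
Only Taxon 3, Taxon 5, and Taxon 6 show the derived state 'present' for book lungs, supporting them as a clade.
forked tongue (derived state 'absent') is shared by all ingroup taxa — unites the whole ingroup.
stipules present: derived state 'present' in Taxon 2, Taxon 3, Taxon 5, and Taxon 6 only — synapomorphy for {Taxon 2, Taxon 3, Taxon 5, Taxon 6}.
ocelli absent (derived state 'present') is shared by Taxon 5 and Taxon 6 — a synapomorphy uniting that clade.
Only Taxon 1 and Taxon 9 show the derived state 'present' for leaf margin serrate, supporting them as a clade.
webbed digits groups Taxon 5 and Taxon 9, which is incompatible with the clades supported by the remaining characters; treating it as convergent (homoplasy) costs fewer steps than any alternative tree.
Most parsimonious ingroup topology: ((Taxon 9,Taxon 1),((Taxon 3,(Taxon 5,Taxon 6)),Taxon 2)).
Taxon 5 and Taxon 6 form a cherry on this tree, so they are sister taxa.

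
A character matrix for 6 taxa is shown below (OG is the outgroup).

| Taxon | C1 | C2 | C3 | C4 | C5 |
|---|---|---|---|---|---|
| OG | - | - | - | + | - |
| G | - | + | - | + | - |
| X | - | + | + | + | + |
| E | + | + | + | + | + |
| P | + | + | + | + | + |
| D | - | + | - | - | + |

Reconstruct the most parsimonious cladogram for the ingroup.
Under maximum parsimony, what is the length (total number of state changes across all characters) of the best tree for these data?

Character polarity is set by the outgroup: the derived state is whichever differs from the outgroup's state, so for C4 the derived state is '-', and for the remaining characters it is '+'.
Only E and P show the derived state '+' for C1, supporting them as a clade.
C2 (derived state '+') is shared by all ingroup taxa — unites the whole ingroup.
Only E, P, and X show the derived state '+' for C3, supporting them as a clade.
C4 (derived state '-') is unique to D (autapomorphy; uninformative for grouping).
Only D, E, P, and X show the derived state '+' for C5, supporting them as a clade.
Most parsimonious ingroup topology: (G,((X,(E,P)),D)).
Changes per character on this tree: C1: 1; C2: 1; C3: 1; C4: 1; C5: 1.
Total = 5.

5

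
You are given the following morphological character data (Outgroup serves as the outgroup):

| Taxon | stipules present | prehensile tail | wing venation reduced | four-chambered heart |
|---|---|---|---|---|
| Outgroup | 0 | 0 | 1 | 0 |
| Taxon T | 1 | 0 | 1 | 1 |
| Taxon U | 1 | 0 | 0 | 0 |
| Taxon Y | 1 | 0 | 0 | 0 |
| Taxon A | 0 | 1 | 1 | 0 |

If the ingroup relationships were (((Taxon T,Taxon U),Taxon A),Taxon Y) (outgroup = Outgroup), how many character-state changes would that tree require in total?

6

Map each character onto (((Taxon T,Taxon U),Taxon A),Taxon Y) (rooted by Outgroup) and count the minimum state changes it requires (Fitch parsimony):
stipules present: 2; prehensile tail: 1; wing venation reduced: 2; four-chambered heart: 1.
Total tree length = 6.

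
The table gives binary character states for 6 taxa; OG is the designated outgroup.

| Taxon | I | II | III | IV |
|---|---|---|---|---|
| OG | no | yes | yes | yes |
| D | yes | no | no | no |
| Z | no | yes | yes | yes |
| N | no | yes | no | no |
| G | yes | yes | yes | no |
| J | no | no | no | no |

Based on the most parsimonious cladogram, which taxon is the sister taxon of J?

D

Character polarity is set by the outgroup: the derived state is whichever differs from the outgroup's state, so for II, III, IV the derived state is 'no', and for the remaining characters it is 'yes'.
I (state 'yes') occurs in D and G but conflicts with the nesting implied by the other characters — most parsimoniously interpreted as homoplasy.
II (derived state 'no') is shared by D and J — a synapomorphy uniting that clade.
III (derived state 'no') is shared by D, J, and N — a synapomorphy uniting that clade.
IV: derived state 'no' in D, G, J, and N only — synapomorphy for {D, G, J, N}.
Most parsimonious ingroup topology: ((((D,J),N),G),Z).
J and D form a cherry on this tree, so they are sister taxa.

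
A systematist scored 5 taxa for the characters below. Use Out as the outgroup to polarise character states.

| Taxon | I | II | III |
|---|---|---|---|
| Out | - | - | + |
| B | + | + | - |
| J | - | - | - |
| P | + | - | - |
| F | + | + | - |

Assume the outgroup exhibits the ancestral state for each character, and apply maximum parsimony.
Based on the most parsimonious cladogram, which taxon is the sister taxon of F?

B

Character polarity is set by the outgroup: the derived state is whichever differs from the outgroup's state, so for III the derived state is '-', and for the remaining characters it is '+'.
I (derived state '+') is shared by B, F, and P — a synapomorphy uniting that clade.
II: derived state '+' in B and F only — synapomorphy for {B, F}.
All ingroup taxa share the derived state '-' for III; it defines the ingroup but does not resolve relationships within it.
Most parsimonious ingroup topology: (((B,F),P),J).
F and B form a cherry on this tree, so they are sister taxa.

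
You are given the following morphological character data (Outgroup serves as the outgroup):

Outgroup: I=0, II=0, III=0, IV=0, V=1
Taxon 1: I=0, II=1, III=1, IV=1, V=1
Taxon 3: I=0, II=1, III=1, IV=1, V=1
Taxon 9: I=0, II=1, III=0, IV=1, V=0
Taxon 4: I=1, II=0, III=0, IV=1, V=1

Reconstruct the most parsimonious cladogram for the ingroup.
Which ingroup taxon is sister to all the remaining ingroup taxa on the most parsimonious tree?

Character polarity is set by the outgroup: the derived state is whichever differs from the outgroup's state, so for V the derived state is '0', and for the remaining characters it is '1'.
I (derived state '1') is unique to Taxon 4 (autapomorphy; uninformative for grouping).
Only Taxon 1, Taxon 3, and Taxon 9 show the derived state '1' for II, supporting them as a clade.
Only Taxon 1 and Taxon 3 show the derived state '1' for III, supporting them as a clade.
All ingroup taxa share the derived state '1' for IV; it defines the ingroup but does not resolve relationships within it.
V: derived state '0' in Taxon 9 only — an autapomorphy, so it tells us nothing about relationships among taxa.
Most parsimonious ingroup topology: (((Taxon 1,Taxon 3),Taxon 9),Taxon 4).
Taxon 4 is sister to the clade containing all other ingroup taxa, so it is the earliest-diverging (most basal) ingroup lineage.

Taxon 4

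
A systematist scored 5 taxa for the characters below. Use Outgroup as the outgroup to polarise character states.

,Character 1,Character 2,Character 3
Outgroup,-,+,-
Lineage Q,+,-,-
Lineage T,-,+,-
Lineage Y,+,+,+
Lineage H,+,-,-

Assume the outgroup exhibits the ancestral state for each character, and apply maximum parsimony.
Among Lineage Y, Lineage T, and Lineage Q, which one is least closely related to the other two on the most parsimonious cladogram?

Character polarity is set by the outgroup: the derived state is whichever differs from the outgroup's state, so for Character 2 the derived state is '-', and for the remaining characters it is '+'.
Only Lineage H, Lineage Q, and Lineage Y show the derived state '+' for Character 1, supporting them as a clade.
Only Lineage H and Lineage Q show the derived state '-' for Character 2, supporting them as a clade.
Character 3 (derived state '+') is unique to Lineage Y (autapomorphy; uninformative for grouping).
Most parsimonious ingroup topology: (((Lineage Q,Lineage H),Lineage Y),Lineage T).
Lineage Y and Lineage Q share a more recent common ancestor with each other than either does with Lineage T, so Lineage T is the least closely related of the three.

Lineage T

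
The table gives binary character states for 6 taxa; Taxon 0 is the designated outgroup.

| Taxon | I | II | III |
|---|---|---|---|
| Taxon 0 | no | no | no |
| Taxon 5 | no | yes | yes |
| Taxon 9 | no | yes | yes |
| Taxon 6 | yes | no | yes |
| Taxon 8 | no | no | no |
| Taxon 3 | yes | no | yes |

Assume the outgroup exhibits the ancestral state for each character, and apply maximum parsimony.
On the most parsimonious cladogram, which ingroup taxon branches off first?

Taxon 8

The outgroup has state 'no' for every character, so 'yes' is the derived state throughout.
I (derived state 'yes') is shared by Taxon 3 and Taxon 6 — a synapomorphy uniting that clade.
II (derived state 'yes') is shared by Taxon 5 and Taxon 9 — a synapomorphy uniting that clade.
Only Taxon 3, Taxon 5, Taxon 6, and Taxon 9 show the derived state 'yes' for III, supporting them as a clade.
Most parsimonious ingroup topology: (((Taxon 3,Taxon 6),(Taxon 5,Taxon 9)),Taxon 8).
Taxon 8 is sister to the clade containing all other ingroup taxa, so it is the earliest-diverging (most basal) ingroup lineage.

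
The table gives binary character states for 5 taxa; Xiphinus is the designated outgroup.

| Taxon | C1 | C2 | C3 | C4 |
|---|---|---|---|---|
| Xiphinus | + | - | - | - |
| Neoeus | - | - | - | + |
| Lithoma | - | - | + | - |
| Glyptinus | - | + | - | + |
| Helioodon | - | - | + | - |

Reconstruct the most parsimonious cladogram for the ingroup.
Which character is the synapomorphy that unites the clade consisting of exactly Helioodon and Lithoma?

Character polarity is set by the outgroup: the derived state is whichever differs from the outgroup's state, so for C1 the derived state is '-', and for the remaining characters it is '+'.
All ingroup taxa share the derived state '-' for C1; it defines the ingroup but does not resolve relationships within it.
C2 (derived state '+') is unique to Glyptinus (autapomorphy; uninformative for grouping).
Only Helioodon and Lithoma show the derived state '+' for C3, supporting them as a clade.
Only Glyptinus and Neoeus show the derived state '+' for C4, supporting them as a clade.
Most parsimonious ingroup topology: ((Neoeus,Glyptinus),(Lithoma,Helioodon)).
The clade {Helioodon, Lithoma} is supported by C3: its derived state '+' occurs in exactly those taxa and in no other taxon (including the outgroup).

C3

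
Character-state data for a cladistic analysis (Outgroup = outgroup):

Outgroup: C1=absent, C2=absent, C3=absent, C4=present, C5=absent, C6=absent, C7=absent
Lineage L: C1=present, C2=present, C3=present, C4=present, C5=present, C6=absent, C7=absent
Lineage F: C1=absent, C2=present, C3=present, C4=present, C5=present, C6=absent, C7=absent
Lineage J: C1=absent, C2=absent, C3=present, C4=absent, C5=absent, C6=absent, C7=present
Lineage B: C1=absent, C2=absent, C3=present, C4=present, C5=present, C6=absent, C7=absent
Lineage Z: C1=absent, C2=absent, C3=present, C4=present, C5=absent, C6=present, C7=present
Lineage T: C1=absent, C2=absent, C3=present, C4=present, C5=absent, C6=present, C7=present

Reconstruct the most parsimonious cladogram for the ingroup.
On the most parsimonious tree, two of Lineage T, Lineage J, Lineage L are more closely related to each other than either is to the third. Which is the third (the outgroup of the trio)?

Character polarity is set by the outgroup: the derived state is whichever differs from the outgroup's state, so for C4 the derived state is 'absent', and for the remaining characters it is 'present'.
C1: derived state 'present' in Lineage L only — an autapomorphy, so it tells us nothing about relationships among taxa.
C2 (derived state 'present') is shared by Lineage F and Lineage L — a synapomorphy uniting that clade.
All ingroup taxa share the derived state 'present' for C3; it defines the ingroup but does not resolve relationships within it.
C4 (derived state 'absent') is unique to Lineage J (autapomorphy; uninformative for grouping).
C5: derived state 'present' in Lineage B, Lineage F, and Lineage L only — synapomorphy for {Lineage B, Lineage F, Lineage L}.
C6 (derived state 'present') is shared by Lineage T and Lineage Z — a synapomorphy uniting that clade.
Only Lineage J, Lineage T, and Lineage Z show the derived state 'present' for C7, supporting them as a clade.
Most parsimonious ingroup topology: (((Lineage L,Lineage F),Lineage B),(Lineage J,(Lineage Z,Lineage T))).
Lineage J and Lineage T share a more recent common ancestor with each other than either does with Lineage L, so Lineage L is the least closely related of the three.

Lineage L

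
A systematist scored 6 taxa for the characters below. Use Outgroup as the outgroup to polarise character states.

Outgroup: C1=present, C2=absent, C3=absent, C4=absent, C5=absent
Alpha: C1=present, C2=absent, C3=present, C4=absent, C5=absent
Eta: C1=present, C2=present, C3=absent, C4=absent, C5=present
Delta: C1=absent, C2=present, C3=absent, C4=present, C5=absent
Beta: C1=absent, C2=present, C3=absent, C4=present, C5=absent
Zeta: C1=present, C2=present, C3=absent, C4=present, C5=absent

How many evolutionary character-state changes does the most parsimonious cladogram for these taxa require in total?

Character polarity is set by the outgroup: the derived state is whichever differs from the outgroup's state, so for C1 the derived state is 'absent', and for the remaining characters it is 'present'.
Only Beta and Delta show the derived state 'absent' for C1, supporting them as a clade.
C2 (derived state 'present') is shared by Beta, Delta, Eta, and Zeta — a synapomorphy uniting that clade.
C3 (derived state 'present') is unique to Alpha (autapomorphy; uninformative for grouping).
Only Beta, Delta, and Zeta show the derived state 'present' for C4, supporting them as a clade.
C5: derived state 'present' in Eta only — an autapomorphy, so it tells us nothing about relationships among taxa.
Most parsimonious ingroup topology: (Alpha,(Eta,((Delta,Beta),Zeta))).
Changes per character on this tree: C1: 1; C2: 1; C3: 1; C4: 1; C5: 1.
Total = 5.

5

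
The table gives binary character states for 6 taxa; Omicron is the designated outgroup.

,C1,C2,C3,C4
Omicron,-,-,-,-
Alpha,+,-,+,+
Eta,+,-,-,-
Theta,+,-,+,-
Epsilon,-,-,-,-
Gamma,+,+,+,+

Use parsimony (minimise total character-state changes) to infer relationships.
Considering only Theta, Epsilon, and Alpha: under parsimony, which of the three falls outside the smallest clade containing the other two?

The outgroup has state '-' for every character, so '+' is the derived state throughout.
C1 (derived state '+') is shared by Alpha, Eta, Gamma, and Theta — a synapomorphy uniting that clade.
C2: derived state '+' in Gamma only — an autapomorphy, so it tells us nothing about relationships among taxa.
C3 (derived state '+') is shared by Alpha, Gamma, and Theta — a synapomorphy uniting that clade.
C4: derived state '+' in Alpha and Gamma only — synapomorphy for {Alpha, Gamma}.
Most parsimonious ingroup topology: ((((Alpha,Gamma),Theta),Eta),Epsilon).
Alpha and Theta share a more recent common ancestor with each other than either does with Epsilon, so Epsilon is the least closely related of the three.

Epsilon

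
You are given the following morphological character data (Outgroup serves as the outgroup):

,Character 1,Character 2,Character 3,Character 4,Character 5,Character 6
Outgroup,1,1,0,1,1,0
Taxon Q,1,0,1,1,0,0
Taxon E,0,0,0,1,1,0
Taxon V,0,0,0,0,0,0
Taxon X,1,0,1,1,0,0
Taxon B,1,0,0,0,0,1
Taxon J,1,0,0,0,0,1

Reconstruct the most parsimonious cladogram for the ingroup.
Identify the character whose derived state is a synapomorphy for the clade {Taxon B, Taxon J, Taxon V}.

Character polarity is set by the outgroup: the derived state is whichever differs from the outgroup's state, so for Character 1, Character 2, Character 4, Character 5 the derived state is '0', and for the remaining characters it is '1'.
Character 1 (state '0') occurs in Taxon E and Taxon V but conflicts with the nesting implied by the other characters — most parsimoniously interpreted as homoplasy.
Character 2 (derived state '0') is shared by all ingroup taxa — unites the whole ingroup.
Character 3: derived state '1' in Taxon Q and Taxon X only — synapomorphy for {Taxon Q, Taxon X}.
Only Taxon B, Taxon J, and Taxon V show the derived state '0' for Character 4, supporting them as a clade.
Character 5: derived state '0' in Taxon B, Taxon J, Taxon Q, Taxon V, and Taxon X only — synapomorphy for {Taxon B, Taxon J, Taxon Q, Taxon V, Taxon X}.
Only Taxon B and Taxon J show the derived state '1' for Character 6, supporting them as a clade.
Most parsimonious ingroup topology: (((Taxon Q,Taxon X),(Taxon V,(Taxon B,Taxon J))),Taxon E).
The clade {Taxon B, Taxon J, Taxon V} is supported by Character 4: its derived state '0' occurs in exactly those taxa and in no other taxon (including the outgroup).

Character 4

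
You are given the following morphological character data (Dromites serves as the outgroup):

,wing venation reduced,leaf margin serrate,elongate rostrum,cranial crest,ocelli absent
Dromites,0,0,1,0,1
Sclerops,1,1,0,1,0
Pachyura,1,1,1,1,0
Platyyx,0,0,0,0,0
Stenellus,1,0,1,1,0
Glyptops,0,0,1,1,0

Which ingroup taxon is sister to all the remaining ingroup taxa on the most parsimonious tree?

Character polarity is set by the outgroup: the derived state is whichever differs from the outgroup's state, so for elongate rostrum, ocelli absent the derived state is '0', and for the remaining characters it is '1'.
Only Pachyura, Sclerops, and Stenellus show the derived state '1' for wing venation reduced, supporting them as a clade.
leaf margin serrate: derived state '1' in Pachyura and Sclerops only — synapomorphy for {Pachyura, Sclerops}.
elongate rostrum (state '0') occurs in Platyyx and Sclerops but conflicts with the nesting implied by the other characters — most parsimoniously interpreted as homoplasy.
cranial crest (derived state '1') is shared by Glyptops, Pachyura, Sclerops, and Stenellus — a synapomorphy uniting that clade.
All ingroup taxa share the derived state '0' for ocelli absent; it defines the ingroup but does not resolve relationships within it.
Most parsimonious ingroup topology: ((((Sclerops,Pachyura),Stenellus),Glyptops),Platyyx).
Platyyx is sister to the clade containing all other ingroup taxa, so it is the earliest-diverging (most basal) ingroup lineage.

Platyyx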